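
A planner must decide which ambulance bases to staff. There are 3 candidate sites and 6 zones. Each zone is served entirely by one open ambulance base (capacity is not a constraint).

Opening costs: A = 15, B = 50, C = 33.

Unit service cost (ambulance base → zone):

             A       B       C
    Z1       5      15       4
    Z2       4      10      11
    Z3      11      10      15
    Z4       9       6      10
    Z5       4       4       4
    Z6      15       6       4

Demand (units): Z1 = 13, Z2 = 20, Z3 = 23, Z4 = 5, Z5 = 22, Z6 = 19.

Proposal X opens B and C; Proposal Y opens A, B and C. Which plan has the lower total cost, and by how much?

Proposal X: {B, C}: Z1→C 4·13=52, Z2→B 10·20=200, Z3→B 10·23=230, Z4→B 6·5=30, Z5→B 4·22=88, Z6→C 4·19=76. Service 676; fixed 83; total 759.
Proposal Y: {A, B, C}: Z1→C 4·13=52, Z2→A 4·20=80, Z3→B 10·23=230, Z4→B 6·5=30, Z5→A 4·22=88, Z6→C 4·19=76. Service 556; fixed 98; total 654.
Difference: |759 − 654| = 105.

Proposal Y is cheaper by 105.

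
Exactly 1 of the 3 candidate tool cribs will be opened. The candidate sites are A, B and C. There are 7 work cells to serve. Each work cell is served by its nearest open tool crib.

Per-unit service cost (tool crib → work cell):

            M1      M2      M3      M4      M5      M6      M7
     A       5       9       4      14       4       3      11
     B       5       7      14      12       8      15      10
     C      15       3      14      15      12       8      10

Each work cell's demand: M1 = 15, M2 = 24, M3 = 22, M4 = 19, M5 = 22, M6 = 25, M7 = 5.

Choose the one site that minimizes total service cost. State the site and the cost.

Choose A only; total service cost 863.

With exactly 1 open, each work cell uses its cheapest among the chosen.
{A}: M1→A 5·15=75, M2→A 9·24=216, M3→A 4·22=88, M4→A 14·19=266, M5→A 4·22=88, M6→A 3·25=75, M7→A 11·5=55. Service cost 863.
{B}: service cost 1380
{C}: service cost 1404
Among all 3 size-1 choices, {A} is lowest.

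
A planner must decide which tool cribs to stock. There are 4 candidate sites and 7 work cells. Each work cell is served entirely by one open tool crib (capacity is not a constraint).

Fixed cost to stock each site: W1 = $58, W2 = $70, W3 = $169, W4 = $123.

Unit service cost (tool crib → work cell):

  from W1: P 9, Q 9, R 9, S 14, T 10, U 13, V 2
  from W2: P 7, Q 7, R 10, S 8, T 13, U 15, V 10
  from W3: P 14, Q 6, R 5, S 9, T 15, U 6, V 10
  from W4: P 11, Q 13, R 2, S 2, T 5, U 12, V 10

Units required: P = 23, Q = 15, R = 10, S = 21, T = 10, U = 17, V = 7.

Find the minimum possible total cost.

Minimum total cost: 845

For any fixed open set, each work cell goes to its cheapest open site; total = fixed + service.
{W2, W4}: P→W2 7·23=161, Q→W2 7·15=105, R→W4 2·10=20, S→W4 2·21=42, T→W4 5·10=50, U→W4 12·17=204, V→W2 10·7=70. Service 652; fixed 193; total 845.
{W1, W2, W4}: service 596 + fixed 251 = 847
{W1, W4}: P→W1 9·23=207, Q→W1 9·15=135, R→W4 2·10=20, S→W4 2·21=42, T→W4 5·10=50, U→W4 12·17=204, V→W1 2·7=14. Service 672; fixed 181; total 853.
{W1, W2, W3, W4}: service 479 + fixed 420 = 899
No other subset beats 845.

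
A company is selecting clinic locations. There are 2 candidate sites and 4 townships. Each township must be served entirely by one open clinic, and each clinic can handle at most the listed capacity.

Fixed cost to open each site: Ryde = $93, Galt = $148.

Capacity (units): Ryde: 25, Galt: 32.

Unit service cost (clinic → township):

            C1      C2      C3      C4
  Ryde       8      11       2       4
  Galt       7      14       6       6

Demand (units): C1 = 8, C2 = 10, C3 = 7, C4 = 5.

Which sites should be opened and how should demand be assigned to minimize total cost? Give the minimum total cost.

Minimum total cost: 416

Open {Galt}: C1→Galt 7·8=56, C2→Galt 14·10=140, C3→Galt 6·7=42, C4→Galt 6·5=30.
Loads: Galt carries 30/32. Service 268; fixed 148; total 416.
Next best feasible plan costs 441.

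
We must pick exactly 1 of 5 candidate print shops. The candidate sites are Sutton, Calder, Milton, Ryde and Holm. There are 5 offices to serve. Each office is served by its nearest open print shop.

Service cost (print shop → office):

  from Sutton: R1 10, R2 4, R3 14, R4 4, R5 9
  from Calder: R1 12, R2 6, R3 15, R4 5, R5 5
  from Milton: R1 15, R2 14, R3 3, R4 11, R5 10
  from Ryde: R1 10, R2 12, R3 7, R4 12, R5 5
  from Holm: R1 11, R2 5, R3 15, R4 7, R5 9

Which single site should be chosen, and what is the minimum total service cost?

Choose Sutton only; total service cost 41.

With exactly 1 open, each office uses its cheapest among the chosen.
{Sutton}: R1→Sutton 10, R2→Sutton 4, R3→Sutton 14, R4→Sutton 4, R5→Sutton 9. Service cost 41.
{Calder}: service cost 43
{Ryde}: service cost 46
Among all 5 size-1 choices, {Sutton} is lowest.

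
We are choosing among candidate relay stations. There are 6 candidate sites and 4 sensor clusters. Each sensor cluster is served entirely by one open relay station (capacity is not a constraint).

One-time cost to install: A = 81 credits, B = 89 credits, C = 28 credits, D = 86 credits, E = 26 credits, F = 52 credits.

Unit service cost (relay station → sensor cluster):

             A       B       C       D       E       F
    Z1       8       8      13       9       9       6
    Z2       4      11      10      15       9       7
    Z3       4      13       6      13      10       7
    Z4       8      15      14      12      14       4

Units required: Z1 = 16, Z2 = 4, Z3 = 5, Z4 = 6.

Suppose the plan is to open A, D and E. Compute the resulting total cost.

Each sensor cluster is assigned to its cheapest site among the open ones.
{A, D, E}: Z1→A 8·16=128, Z2→A 4·4=16, Z3→A 4·5=20, Z4→A 8·6=48. Service 212; fixed 193; total 405.

Total cost: 405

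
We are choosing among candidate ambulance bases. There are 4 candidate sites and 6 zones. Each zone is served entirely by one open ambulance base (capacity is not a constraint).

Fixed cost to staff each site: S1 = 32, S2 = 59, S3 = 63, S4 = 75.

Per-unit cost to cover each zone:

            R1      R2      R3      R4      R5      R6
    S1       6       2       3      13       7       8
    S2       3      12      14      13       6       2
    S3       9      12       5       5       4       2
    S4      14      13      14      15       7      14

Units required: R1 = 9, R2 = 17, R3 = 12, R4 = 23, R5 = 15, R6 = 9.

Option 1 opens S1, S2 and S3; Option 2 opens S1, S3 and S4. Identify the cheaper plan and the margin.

Option 1 is cheaper by 43.

Option 1: {S1, S2, S3}: R1→S2 3·9=27, R2→S1 2·17=34, R3→S1 3·12=36, R4→S3 5·23=115, R5→S3 4·15=60, R6→S2 2·9=18. Service 290; fixed 154; total 444.
Option 2: {S1, S3, S4}: R1→S1 6·9=54, R2→S1 2·17=34, R3→S1 3·12=36, R4→S3 5·23=115, R5→S3 4·15=60, R6→S3 2·9=18. Service 317; fixed 170; total 487.
Difference: |444 − 487| = 43.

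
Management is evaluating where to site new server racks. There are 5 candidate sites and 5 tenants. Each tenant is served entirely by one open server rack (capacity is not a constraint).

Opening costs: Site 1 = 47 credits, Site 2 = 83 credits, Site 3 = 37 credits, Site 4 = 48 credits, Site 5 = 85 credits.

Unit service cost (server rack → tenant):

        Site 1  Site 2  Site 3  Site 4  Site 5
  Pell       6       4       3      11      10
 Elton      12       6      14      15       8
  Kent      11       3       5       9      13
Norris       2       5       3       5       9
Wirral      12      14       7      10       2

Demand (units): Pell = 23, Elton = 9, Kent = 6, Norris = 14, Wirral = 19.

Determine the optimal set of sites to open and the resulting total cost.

Open Site 3 and Site 5; minimum total cost 373.

For any fixed open set, each tenant goes to its cheapest open site; total = fixed + service.
{Site 3, Site 5}: Pell→Site 3 3·23=69, Elton→Site 5 8·9=72, Kent→Site 3 5·6=30, Norris→Site 3 3·14=42, Wirral→Site 5 2·19=38. Service 251; fixed 122; total 373.
{Site 1, Site 3, Site 5}: Pell→Site 3 3·23=69, Elton→Site 5 8·9=72, Kent→Site 3 5·6=30, Norris→Site 1 2·14=28, Wirral→Site 5 2·19=38. Service 237; fixed 169; total 406.
{Site 3, Site 4, Site 5}: Pell→Site 3 3·23=69, Elton→Site 5 8·9=72, Kent→Site 3 5·6=30, Norris→Site 3 3·14=42, Wirral→Site 5 2·19=38. Service 251; fixed 170; total 421.
{Site 1, Site 2, Site 3, Site 4, Site 5}: service 207 + fixed 300 = 507
No other subset beats 373.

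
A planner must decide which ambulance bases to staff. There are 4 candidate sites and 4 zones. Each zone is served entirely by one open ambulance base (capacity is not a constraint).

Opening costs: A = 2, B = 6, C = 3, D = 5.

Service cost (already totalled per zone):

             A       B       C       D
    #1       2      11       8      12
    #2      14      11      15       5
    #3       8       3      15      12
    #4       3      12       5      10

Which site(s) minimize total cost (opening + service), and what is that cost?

For any fixed open set, each zone goes to its cheapest open site; total = fixed + service.
{A, D}: #1→A 2, #2→D 5, #3→A 8, #4→A 3. Service 18; fixed 7; total 25.
{A, B, D}: service 13 + fixed 13 = 26
{A, B}: #1→A 2, #2→B 11, #3→B 3, #4→A 3. Service 19; fixed 8; total 27.
{A, B, C, D}: service 13 + fixed 16 = 29
No other subset beats 25.

Open A and D; minimum total cost 25.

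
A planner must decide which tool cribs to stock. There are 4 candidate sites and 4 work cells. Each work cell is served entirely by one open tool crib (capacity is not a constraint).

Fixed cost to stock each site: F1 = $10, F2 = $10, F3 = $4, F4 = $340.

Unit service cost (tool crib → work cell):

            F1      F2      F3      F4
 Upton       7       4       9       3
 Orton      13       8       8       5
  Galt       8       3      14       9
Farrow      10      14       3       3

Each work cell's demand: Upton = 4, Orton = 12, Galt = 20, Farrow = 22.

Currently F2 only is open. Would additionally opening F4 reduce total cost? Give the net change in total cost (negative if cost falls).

No — net change +58 (cost rises by 58).

Current service cost with {F2}: 480.
Adding F4: each work cell re-picks its cheapest; new service cost 198, saving 282.
Extra fixed cost: 340. Net change = 340 − 282 = 58.
(Totals: 490 → 548.)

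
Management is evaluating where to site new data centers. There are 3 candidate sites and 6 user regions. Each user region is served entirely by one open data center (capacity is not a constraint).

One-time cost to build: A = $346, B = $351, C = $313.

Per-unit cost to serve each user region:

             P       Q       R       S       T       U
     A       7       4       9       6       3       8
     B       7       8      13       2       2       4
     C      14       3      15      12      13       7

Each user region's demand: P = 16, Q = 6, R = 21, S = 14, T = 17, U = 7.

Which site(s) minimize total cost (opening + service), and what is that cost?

For any fixed open set, each user region goes to its cheapest open site; total = fixed + service.
{A}: P→A 7·16=112, Q→A 4·6=24, R→A 9·21=189, S→A 6·14=84, T→A 3·17=51, U→A 8·7=56. Service 516; fixed 346; total 862.
{B}: service 523 + fixed 351 = 874
{A, B}: service 415 + fixed 697 = 1112
{A, B, C}: P→A 7·16=112, Q→C 3·6=18, R→A 9·21=189, S→B 2·14=28, T→B 2·17=34, U→B 4·7=28. Service 409; fixed 1010; total 1419.
No other subset beats 862.

Open A only; minimum total cost 862.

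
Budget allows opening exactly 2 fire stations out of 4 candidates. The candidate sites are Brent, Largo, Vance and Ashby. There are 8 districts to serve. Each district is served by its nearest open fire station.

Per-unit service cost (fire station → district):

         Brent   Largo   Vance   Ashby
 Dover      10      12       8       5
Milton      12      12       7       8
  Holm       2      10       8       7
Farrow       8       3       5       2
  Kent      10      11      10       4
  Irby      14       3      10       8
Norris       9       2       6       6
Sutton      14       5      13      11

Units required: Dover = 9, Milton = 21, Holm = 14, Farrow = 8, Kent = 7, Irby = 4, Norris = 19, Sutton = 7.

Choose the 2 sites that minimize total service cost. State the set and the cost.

With exactly 2 open, each district uses its cheapest among the chosen.
{Largo, Ashby}: Dover→Ashby 5·9=45, Milton→Ashby 8·21=168, Holm→Ashby 7·14=98, Farrow→Ashby 2·8=16, Kent→Ashby 4·7=28, Irby→Largo 3·4=12, Norris→Largo 2·19=38, Sutton→Largo 5·7=35. Service cost 440.
{Brent, Ashby}: service cost 508
{Largo, Vance}: service cost 510
Among all 6 size-2 choices, {Largo, Ashby} is lowest.

Choose Largo and Ashby; total service cost 440.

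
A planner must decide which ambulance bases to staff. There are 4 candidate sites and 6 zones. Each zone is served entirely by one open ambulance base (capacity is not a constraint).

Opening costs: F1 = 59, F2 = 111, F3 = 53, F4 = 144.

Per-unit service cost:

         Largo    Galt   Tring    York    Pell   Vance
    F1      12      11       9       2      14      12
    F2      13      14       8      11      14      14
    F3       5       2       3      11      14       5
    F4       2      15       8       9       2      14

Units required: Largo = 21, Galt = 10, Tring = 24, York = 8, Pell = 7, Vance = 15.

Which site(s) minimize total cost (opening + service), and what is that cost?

For any fixed open set, each zone goes to its cheapest open site; total = fixed + service.
{F3, F4}: Largo→F4 2·21=42, Galt→F3 2·10=20, Tring→F3 3·24=72, York→F4 9·8=72, Pell→F4 2·7=14, Vance→F3 5·15=75. Service 295; fixed 197; total 492.
{F1, F3, F4}: Largo→F4 2·21=42, Galt→F3 2·10=20, Tring→F3 3·24=72, York→F1 2·8=16, Pell→F4 2·7=14, Vance→F3 5·15=75. Service 239; fixed 256; total 495.
{F1, F3}: Largo→F3 5·21=105, Galt→F3 2·10=20, Tring→F3 3·24=72, York→F1 2·8=16, Pell→F1 14·7=98, Vance→F3 5·15=75. Service 386; fixed 112; total 498.
{F1, F2, F3, F4}: service 239 + fixed 367 = 606
(All 15 nonempty subsets were checked; F3 and F4 is lowest.)

Open F3 and F4; minimum total cost 492.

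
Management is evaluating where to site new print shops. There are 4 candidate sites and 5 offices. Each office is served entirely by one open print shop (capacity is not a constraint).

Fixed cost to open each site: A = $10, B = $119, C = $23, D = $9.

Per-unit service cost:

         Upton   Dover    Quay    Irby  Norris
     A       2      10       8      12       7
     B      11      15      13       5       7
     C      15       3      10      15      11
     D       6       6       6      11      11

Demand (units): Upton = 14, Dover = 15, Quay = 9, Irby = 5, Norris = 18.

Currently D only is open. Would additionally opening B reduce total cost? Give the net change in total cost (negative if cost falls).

No — net change +17 (cost rises by 17).

Current service cost with {D}: 481.
Adding B: each office re-picks its cheapest; new service cost 379, saving 102.
Extra fixed cost: 119. Net change = 119 − 102 = 17.
(Totals: 490 → 507.)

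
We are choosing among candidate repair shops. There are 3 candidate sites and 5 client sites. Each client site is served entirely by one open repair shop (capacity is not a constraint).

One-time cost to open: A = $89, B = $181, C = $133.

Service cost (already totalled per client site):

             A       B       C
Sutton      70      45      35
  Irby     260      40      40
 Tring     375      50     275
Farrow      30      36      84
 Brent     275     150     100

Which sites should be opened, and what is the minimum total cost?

Open B only; minimum total cost 502.

For any fixed open set, each client site goes to its cheapest open site; total = fixed + service.
{B}: Sutton→B 45, Irby→B 40, Tring→B 50, Farrow→B 36, Brent→B 150. Service 321; fixed 181; total 502.
{B, C}: service 261 + fixed 314 = 575
{A, B}: service 315 + fixed 270 = 585
{A, B, C}: service 255 + fixed 403 = 658
No other subset beats 502.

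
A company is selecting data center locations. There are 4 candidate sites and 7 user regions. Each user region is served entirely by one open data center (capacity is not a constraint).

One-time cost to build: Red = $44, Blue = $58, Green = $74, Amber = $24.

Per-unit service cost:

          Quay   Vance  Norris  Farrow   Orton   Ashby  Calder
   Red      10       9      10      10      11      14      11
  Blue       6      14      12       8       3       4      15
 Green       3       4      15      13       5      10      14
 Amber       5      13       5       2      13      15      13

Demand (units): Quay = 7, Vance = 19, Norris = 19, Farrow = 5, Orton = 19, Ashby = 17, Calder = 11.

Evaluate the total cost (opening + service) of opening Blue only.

Each user region is assigned to its cheapest site among the open ones.
{Blue}: Quay→Blue 6·7=42, Vance→Blue 14·19=266, Norris→Blue 12·19=228, Farrow→Blue 8·5=40, Orton→Blue 3·19=57, Ashby→Blue 4·17=68, Calder→Blue 15·11=165. Service 866; fixed 58; total 924.

Total cost: 924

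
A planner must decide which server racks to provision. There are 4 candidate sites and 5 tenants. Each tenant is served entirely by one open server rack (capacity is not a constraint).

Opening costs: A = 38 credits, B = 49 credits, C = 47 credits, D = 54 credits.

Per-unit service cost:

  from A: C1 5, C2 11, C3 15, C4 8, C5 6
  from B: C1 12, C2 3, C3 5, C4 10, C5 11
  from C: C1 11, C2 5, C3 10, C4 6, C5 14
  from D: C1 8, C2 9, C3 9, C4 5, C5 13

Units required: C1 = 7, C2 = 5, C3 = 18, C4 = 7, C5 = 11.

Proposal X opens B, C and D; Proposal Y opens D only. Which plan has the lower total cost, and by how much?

Proposal X: {B, C, D}: C1→D 8·7=56, C2→B 3·5=15, C3→B 5·18=90, C4→D 5·7=35, C5→B 11·11=121. Service 317; fixed 150; total 467.
Proposal Y: {D}: C1→D 8·7=56, C2→D 9·5=45, C3→D 9·18=162, C4→D 5·7=35, C5→D 13·11=143. Service 441; fixed 54; total 495.
Difference: |467 − 495| = 28.

Proposal X is cheaper by 28.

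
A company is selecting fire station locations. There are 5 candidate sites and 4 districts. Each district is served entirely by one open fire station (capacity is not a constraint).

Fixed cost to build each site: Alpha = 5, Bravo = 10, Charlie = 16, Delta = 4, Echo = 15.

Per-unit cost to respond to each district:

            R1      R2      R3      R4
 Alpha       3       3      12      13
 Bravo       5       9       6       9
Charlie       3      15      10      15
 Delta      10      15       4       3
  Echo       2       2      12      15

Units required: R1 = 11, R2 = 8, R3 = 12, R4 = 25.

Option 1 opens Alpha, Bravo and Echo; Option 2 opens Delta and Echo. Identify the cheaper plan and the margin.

Option 2 is cheaper by 185.

Option 1: {Alpha, Bravo, Echo}: R1→Echo 2·11=22, R2→Echo 2·8=16, R3→Bravo 6·12=72, R4→Bravo 9·25=225. Service 335; fixed 30; total 365.
Option 2: {Delta, Echo}: R1→Echo 2·11=22, R2→Echo 2·8=16, R3→Delta 4·12=48, R4→Delta 3·25=75. Service 161; fixed 19; total 180.
Difference: |365 − 180| = 185.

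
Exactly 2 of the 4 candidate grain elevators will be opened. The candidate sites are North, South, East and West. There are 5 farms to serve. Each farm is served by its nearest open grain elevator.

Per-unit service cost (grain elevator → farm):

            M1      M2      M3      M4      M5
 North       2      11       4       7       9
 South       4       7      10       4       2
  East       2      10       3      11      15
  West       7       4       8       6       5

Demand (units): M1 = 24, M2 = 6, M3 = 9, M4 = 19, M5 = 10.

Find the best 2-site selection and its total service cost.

With exactly 2 open, each farm uses its cheapest among the chosen.
{South, East}: M1→East 2·24=48, M2→South 7·6=42, M3→East 3·9=27, M4→South 4·19=76, M5→South 2·10=20. Service cost 213.
{North, South}: service cost 222
{East, West}: service cost 263
Among all 6 size-2 choices, {South, East} is lowest.

Choose South and East; total service cost 213.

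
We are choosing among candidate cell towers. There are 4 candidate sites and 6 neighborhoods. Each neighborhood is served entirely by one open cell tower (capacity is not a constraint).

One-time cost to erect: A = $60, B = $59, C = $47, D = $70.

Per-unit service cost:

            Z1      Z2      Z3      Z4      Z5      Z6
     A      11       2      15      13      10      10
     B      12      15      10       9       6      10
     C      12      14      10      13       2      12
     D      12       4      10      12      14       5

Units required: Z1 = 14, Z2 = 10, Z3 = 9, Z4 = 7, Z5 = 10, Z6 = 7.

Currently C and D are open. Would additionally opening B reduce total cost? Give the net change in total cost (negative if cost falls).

No — net change +38 (cost rises by 38).

Current service cost with {C, D}: 437.
Adding B: each neighborhood re-picks its cheapest; new service cost 416, saving 21.
Extra fixed cost: 59. Net change = 59 − 21 = 38.
(Totals: 554 → 592.)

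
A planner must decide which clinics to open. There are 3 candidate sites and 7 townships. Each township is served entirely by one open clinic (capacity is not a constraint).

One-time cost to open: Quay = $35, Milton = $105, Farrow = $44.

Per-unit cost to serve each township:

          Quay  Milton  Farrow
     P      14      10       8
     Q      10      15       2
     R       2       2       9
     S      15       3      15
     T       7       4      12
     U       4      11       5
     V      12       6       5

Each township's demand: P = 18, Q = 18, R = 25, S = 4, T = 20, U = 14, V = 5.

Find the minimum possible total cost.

For any fixed open set, each township goes to its cheapest open site; total = fixed + service.
{Milton, Farrow}: P→Farrow 8·18=144, Q→Farrow 2·18=36, R→Milton 2·25=50, S→Milton 3·4=12, T→Milton 4·20=80, U→Farrow 5·14=70, V→Farrow 5·5=25. Service 417; fixed 149; total 566.
{Quay, Milton, Farrow}: service 403 + fixed 184 = 587
{Quay, Farrow}: P→Farrow 8·18=144, Q→Farrow 2·18=36, R→Quay 2·25=50, S→Quay 15·4=60, T→Quay 7·20=140, U→Quay 4·14=56, V→Farrow 5·5=25. Service 511; fixed 79; total 590.
{Quay}: service 798 + fixed 35 = 833
(All 7 nonempty subsets were checked; Milton and Farrow is lowest.)

Minimum total cost: 566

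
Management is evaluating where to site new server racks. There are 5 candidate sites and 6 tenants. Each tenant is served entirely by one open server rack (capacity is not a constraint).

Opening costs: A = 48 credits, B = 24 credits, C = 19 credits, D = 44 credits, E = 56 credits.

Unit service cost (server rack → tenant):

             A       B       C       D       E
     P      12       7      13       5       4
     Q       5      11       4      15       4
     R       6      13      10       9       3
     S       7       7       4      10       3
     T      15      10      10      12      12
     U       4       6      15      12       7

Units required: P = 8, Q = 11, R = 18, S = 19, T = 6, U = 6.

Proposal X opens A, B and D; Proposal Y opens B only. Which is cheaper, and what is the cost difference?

Proposal X: {A, B, D}: P→D 5·8=40, Q→A 5·11=55, R→A 6·18=108, S→A 7·19=133, T→B 10·6=60, U→A 4·6=24. Service 420; fixed 116; total 536.
Proposal Y: {B}: P→B 7·8=56, Q→B 11·11=121, R→B 13·18=234, S→B 7·19=133, T→B 10·6=60, U→B 6·6=36. Service 640; fixed 24; total 664.
Difference: |536 − 664| = 128.

Proposal X is cheaper by 128.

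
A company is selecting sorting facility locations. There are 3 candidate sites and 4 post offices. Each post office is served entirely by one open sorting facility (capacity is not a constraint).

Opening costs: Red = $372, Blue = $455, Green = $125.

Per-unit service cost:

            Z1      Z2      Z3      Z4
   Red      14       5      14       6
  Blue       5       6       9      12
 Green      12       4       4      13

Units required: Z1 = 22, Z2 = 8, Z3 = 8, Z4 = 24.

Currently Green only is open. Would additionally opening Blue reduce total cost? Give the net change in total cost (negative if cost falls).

Current service cost with {Green}: 640.
Adding Blue: each post office re-picks its cheapest; new service cost 462, saving 178.
Extra fixed cost: 455. Net change = 455 − 178 = 277.
(Totals: 765 → 1042.)

No — net change +277 (cost rises by 277).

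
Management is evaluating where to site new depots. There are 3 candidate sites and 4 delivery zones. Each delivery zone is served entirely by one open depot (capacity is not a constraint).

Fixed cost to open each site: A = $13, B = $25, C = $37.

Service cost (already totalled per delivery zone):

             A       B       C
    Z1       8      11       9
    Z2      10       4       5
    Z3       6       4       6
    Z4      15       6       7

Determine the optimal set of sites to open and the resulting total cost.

For any fixed open set, each delivery zone goes to its cheapest open site; total = fixed + service.
{B}: Z1→B 11, Z2→B 4, Z3→B 4, Z4→B 6. Service 25; fixed 25; total 50.
{A}: service 39 + fixed 13 = 52
{A, B}: Z1→A 8, Z2→B 4, Z3→B 4, Z4→B 6. Service 22; fixed 38; total 60.
{A, B, C}: service 22 + fixed 75 = 97
(All 7 nonempty subsets were checked; B only is lowest.)

Open B only; minimum total cost 50.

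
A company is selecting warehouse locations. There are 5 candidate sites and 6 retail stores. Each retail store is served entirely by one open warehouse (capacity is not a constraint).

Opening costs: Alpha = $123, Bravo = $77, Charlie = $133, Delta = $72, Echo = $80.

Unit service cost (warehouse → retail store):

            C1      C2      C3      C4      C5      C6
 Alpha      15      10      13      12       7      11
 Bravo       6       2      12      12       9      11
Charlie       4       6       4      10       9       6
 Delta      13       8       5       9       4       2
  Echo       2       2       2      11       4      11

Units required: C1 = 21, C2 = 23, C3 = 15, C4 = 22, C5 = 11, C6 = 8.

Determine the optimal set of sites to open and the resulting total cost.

For any fixed open set, each retail store goes to its cheapest open site; total = fixed + service.
{Delta, Echo}: C1→Echo 2·21=42, C2→Echo 2·23=46, C3→Echo 2·15=30, C4→Delta 9·22=198, C5→Delta 4·11=44, C6→Delta 2·8=16. Service 376; fixed 152; total 528.
{Echo}: service 492 + fixed 80 = 572
{Bravo, Delta, Echo}: C1→Echo 2·21=42, C2→Bravo 2·23=46, C3→Echo 2·15=30, C4→Delta 9·22=198, C5→Delta 4·11=44, C6→Delta 2·8=16. Service 376; fixed 229; total 605.
{Alpha, Bravo, Charlie, Delta, Echo}: service 376 + fixed 485 = 861
No other subset beats 528.

Open Delta and Echo; minimum total cost 528.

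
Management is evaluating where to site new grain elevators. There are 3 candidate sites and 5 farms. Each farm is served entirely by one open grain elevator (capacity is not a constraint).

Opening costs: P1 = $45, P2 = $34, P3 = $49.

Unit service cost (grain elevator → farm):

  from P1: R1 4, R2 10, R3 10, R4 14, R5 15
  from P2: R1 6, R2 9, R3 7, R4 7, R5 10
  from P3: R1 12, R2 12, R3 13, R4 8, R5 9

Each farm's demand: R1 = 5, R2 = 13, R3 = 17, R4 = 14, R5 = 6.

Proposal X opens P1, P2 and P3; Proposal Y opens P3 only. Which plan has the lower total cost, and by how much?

Proposal X: {P1, P2, P3}: R1→P1 4·5=20, R2→P2 9·13=117, R3→P2 7·17=119, R4→P2 7·14=98, R5→P3 9·6=54. Service 408; fixed 128; total 536.
Proposal Y: {P3}: R1→P3 12·5=60, R2→P3 12·13=156, R3→P3 13·17=221, R4→P3 8·14=112, R5→P3 9·6=54. Service 603; fixed 49; total 652.
Difference: |536 − 652| = 116.

Proposal X is cheaper by 116.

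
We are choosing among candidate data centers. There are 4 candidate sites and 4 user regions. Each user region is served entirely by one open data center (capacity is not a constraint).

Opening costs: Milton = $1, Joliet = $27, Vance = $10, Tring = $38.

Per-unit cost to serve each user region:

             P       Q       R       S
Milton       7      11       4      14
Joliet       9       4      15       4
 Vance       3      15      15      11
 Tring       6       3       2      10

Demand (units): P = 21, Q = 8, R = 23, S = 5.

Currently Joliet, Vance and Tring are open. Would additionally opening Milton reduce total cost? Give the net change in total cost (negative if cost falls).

Current service cost with {Joliet, Vance, Tring}: 153.
Adding Milton: each user region re-picks its cheapest; new service cost 153, saving 0.
Extra fixed cost: 1. Net change = 1 − 0 = 1.
(Totals: 228 → 229.)

No — net change +1 (cost rises by 1).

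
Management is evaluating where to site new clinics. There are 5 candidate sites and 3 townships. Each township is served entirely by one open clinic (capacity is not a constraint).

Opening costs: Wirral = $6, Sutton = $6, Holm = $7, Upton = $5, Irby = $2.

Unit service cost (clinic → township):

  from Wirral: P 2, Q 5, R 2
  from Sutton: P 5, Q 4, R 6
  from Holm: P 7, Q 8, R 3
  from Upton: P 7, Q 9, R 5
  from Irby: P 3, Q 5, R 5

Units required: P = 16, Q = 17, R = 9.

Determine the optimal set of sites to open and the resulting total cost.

For any fixed open set, each township goes to its cheapest open site; total = fixed + service.
{Wirral, Sutton}: P→Wirral 2·16=32, Q→Sutton 4·17=68, R→Wirral 2·9=18. Service 118; fixed 12; total 130.
{Wirral, Sutton, Irby}: service 118 + fixed 14 = 132
{Wirral, Sutton, Upton}: P→Wirral 2·16=32, Q→Sutton 4·17=68, R→Wirral 2·9=18. Service 118; fixed 17; total 135.
{Wirral, Sutton, Holm, Upton, Irby}: service 118 + fixed 26 = 144
No other subset beats 130.

Open Wirral and Sutton; minimum total cost 130.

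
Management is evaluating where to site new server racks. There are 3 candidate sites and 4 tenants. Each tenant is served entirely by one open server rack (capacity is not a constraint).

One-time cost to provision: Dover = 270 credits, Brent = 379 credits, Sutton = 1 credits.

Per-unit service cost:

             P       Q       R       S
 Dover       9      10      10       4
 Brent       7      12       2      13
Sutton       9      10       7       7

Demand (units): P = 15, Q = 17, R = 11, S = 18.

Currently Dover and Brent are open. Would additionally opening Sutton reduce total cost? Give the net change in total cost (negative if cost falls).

No — net change +1 (cost rises by 1).

Current service cost with {Dover, Brent}: 369.
Adding Sutton: each tenant re-picks its cheapest; new service cost 369, saving 0.
Extra fixed cost: 1. Net change = 1 − 0 = 1.
(Totals: 1018 → 1019.)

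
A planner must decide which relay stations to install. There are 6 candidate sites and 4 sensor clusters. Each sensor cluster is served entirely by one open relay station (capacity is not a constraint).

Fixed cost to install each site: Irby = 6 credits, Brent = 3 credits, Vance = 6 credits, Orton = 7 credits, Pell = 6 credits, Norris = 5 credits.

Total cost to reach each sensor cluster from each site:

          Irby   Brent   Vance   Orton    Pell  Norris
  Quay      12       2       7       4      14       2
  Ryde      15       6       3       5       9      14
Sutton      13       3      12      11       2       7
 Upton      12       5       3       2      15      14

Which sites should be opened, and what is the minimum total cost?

Open Brent only; minimum total cost 19.

For any fixed open set, each sensor cluster goes to its cheapest open site; total = fixed + service.
{Brent}: Quay→Brent 2, Ryde→Brent 6, Sutton→Brent 3, Upton→Brent 5. Service 16; fixed 3; total 19.
{Brent, Vance}: Quay→Brent 2, Ryde→Vance 3, Sutton→Brent 3, Upton→Vance 3. Service 11; fixed 9; total 20.
{Brent, Orton}: service 12 + fixed 10 = 22
{Irby, Brent, Vance, Orton, Pell, Norris}: Quay→Brent 2, Ryde→Vance 3, Sutton→Pell 2, Upton→Orton 2. Service 9; fixed 33; total 42.
No other subset beats 19.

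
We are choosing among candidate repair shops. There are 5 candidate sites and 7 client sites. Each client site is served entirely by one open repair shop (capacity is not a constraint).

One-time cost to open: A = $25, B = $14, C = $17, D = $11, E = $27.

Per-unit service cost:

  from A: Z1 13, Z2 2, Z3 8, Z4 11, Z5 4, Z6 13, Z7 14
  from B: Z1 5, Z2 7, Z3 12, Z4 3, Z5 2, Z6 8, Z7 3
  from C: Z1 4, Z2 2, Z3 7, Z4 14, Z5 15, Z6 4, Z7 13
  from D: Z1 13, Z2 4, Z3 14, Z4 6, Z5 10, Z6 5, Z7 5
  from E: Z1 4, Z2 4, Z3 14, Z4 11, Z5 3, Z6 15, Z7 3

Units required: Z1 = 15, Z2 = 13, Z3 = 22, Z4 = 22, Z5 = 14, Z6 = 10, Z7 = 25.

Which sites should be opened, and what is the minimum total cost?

Open B and C; minimum total cost 480.

For any fixed open set, each client site goes to its cheapest open site; total = fixed + service.
{B, C}: Z1→C 4·15=60, Z2→C 2·13=26, Z3→C 7·22=154, Z4→B 3·22=66, Z5→B 2·14=28, Z6→C 4·10=40, Z7→B 3·25=75. Service 449; fixed 31; total 480.
{B, C, D}: Z1→C 4·15=60, Z2→C 2·13=26, Z3→C 7·22=154, Z4→B 3·22=66, Z5→B 2·14=28, Z6→C 4·10=40, Z7→B 3·25=75. Service 449; fixed 42; total 491.
{A, B, C}: service 449 + fixed 56 = 505
{A, B, C, D, E}: Z1→C 4·15=60, Z2→A 2·13=26, Z3→C 7·22=154, Z4→B 3·22=66, Z5→B 2·14=28, Z6→C 4·10=40, Z7→B 3·25=75. Service 449; fixed 94; total 543.
No other subset beats 480.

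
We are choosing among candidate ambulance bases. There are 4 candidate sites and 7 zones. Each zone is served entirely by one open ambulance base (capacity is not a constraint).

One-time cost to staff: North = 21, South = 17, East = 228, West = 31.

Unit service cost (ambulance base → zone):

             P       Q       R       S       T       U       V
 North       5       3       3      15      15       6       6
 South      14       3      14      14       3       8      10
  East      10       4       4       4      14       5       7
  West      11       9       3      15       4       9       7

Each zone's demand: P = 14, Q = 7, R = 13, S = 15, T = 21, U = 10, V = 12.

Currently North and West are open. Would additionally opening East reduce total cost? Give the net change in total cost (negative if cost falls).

Current service cost with {North, West}: 571.
Adding East: each zone re-picks its cheapest; new service cost 396, saving 175.
Extra fixed cost: 228. Net change = 228 − 175 = 53.
(Totals: 623 → 676.)

No — net change +53 (cost rises by 53).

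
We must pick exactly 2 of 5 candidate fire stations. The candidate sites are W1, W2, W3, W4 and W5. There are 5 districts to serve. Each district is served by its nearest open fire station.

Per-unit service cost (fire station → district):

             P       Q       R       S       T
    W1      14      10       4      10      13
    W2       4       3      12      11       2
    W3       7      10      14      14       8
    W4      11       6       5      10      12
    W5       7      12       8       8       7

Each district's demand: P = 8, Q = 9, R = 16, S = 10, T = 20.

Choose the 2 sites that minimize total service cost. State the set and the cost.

Choose W1 and W2; total service cost 263.

With exactly 2 open, each district uses its cheapest among the chosen.
{W1, W2}: P→W2 4·8=32, Q→W2 3·9=27, R→W1 4·16=64, S→W1 10·10=100, T→W2 2·20=40. Service cost 263.
{W2, W4}: service cost 279
{W2, W5}: service cost 307
Among all 10 size-2 choices, {W1, W2} is lowest.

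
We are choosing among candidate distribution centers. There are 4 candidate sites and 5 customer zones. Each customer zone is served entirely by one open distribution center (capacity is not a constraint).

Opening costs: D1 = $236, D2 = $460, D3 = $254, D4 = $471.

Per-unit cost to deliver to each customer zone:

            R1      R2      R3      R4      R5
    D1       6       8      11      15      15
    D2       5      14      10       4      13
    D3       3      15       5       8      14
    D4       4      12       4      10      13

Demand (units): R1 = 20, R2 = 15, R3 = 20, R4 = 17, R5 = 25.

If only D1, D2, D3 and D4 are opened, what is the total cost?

Total cost: 2074

Each customer zone is assigned to its cheapest site among the open ones.
{D1, D2, D3, D4}: R1→D3 3·20=60, R2→D1 8·15=120, R3→D4 4·20=80, R4→D2 4·17=68, R5→D2 13·25=325. Service 653; fixed 1421; total 2074.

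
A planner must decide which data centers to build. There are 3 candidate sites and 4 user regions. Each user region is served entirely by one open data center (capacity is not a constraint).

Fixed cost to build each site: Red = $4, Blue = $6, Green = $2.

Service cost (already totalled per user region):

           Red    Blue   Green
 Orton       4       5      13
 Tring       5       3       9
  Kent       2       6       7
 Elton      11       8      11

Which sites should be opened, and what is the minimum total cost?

For any fixed open set, each user region goes to its cheapest open site; total = fixed + service.
{Red}: Orton→Red 4, Tring→Red 5, Kent→Red 2, Elton→Red 11. Service 22; fixed 4; total 26.
{Red, Blue}: Orton→Red 4, Tring→Blue 3, Kent→Red 2, Elton→Blue 8. Service 17; fixed 10; total 27.
{Red, Green}: Orton→Red 4, Tring→Red 5, Kent→Red 2, Elton→Red 11. Service 22; fixed 6; total 28.
{Red, Blue, Green}: service 17 + fixed 12 = 29
No other subset beats 26.

Open Red only; minimum total cost 26.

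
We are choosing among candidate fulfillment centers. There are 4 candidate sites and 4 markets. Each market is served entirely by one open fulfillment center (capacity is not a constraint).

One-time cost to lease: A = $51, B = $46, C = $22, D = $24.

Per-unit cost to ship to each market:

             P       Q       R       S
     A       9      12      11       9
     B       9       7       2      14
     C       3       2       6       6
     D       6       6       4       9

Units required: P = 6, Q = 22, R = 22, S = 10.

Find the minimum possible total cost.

For any fixed open set, each market goes to its cheapest open site; total = fixed + service.
{B, C}: P→C 3·6=18, Q→C 2·22=44, R→B 2·22=44, S→C 6·10=60. Service 166; fixed 68; total 234.
{C, D}: P→C 3·6=18, Q→C 2·22=44, R→D 4·22=88, S→C 6·10=60. Service 210; fixed 46; total 256.
{B, C, D}: P→C 3·6=18, Q→C 2·22=44, R→B 2·22=44, S→C 6·10=60. Service 166; fixed 92; total 258.
{A, B, C, D}: service 166 + fixed 143 = 309
No other subset beats 234.

Minimum total cost: 234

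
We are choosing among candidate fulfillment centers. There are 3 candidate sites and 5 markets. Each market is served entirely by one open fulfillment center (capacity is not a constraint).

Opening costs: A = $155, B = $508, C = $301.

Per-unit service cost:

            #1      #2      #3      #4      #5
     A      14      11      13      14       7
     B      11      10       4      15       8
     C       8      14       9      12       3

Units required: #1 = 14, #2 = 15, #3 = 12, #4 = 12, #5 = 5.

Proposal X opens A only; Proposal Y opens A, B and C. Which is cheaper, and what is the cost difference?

Proposal X is cheaper by 558.

Proposal X: {A}: #1→A 14·14=196, #2→A 11·15=165, #3→A 13·12=156, #4→A 14·12=168, #5→A 7·5=35. Service 720; fixed 155; total 875.
Proposal Y: {A, B, C}: #1→C 8·14=112, #2→B 10·15=150, #3→B 4·12=48, #4→C 12·12=144, #5→C 3·5=15. Service 469; fixed 964; total 1433.
Difference: |875 − 1433| = 558.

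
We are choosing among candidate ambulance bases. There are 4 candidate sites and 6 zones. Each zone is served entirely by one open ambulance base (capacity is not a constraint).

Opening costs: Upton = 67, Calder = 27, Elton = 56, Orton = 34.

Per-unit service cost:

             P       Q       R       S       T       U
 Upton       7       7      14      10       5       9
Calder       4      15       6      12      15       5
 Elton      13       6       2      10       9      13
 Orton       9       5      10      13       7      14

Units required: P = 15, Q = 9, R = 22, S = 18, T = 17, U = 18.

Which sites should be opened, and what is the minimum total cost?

For any fixed open set, each zone goes to its cheapest open site; total = fixed + service.
{Calder, Elton, Orton}: P→Calder 4·15=60, Q→Orton 5·9=45, R→Elton 2·22=44, S→Elton 10·18=180, T→Orton 7·17=119, U→Calder 5·18=90. Service 538; fixed 117; total 655.
{Upton, Calder, Elton}: P→Calder 4·15=60, Q→Elton 6·9=54, R→Elton 2·22=44, S→Upton 10·18=180, T→Upton 5·17=85, U→Calder 5·18=90. Service 513; fixed 150; total 663.
{Calder, Elton}: P→Calder 4·15=60, Q→Elton 6·9=54, R→Elton 2·22=44, S→Elton 10·18=180, T→Elton 9·17=153, U→Calder 5·18=90. Service 581; fixed 83; total 664.
{Upton, Calder, Elton, Orton}: P→Calder 4·15=60, Q→Orton 5·9=45, R→Elton 2·22=44, S→Upton 10·18=180, T→Upton 5·17=85, U→Calder 5·18=90. Service 504; fixed 184; total 688.
No other subset beats 655.

Open Calder, Elton and Orton; minimum total cost 655.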